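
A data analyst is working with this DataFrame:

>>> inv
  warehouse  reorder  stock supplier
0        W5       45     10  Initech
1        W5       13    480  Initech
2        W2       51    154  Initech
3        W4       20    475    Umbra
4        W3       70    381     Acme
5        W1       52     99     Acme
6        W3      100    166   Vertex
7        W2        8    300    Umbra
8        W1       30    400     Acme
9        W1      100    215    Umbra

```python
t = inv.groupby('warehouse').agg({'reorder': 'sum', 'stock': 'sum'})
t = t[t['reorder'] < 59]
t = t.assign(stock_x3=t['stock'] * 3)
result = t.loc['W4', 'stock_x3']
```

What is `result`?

1425

group by warehouse: sum(reorder), sum(stock):
           reorder  stock
warehouse                
W1             182    714
W2              59    454
W3             170    547
W4              20    475
W5              58    490
filter rows where reorder < 59:
           reorder  stock
warehouse                
W4              20    475
W5              58    490
add column stock_x3 = t['stock'] * 3:
           reorder  stock  stock_x3
warehouse                          
W4              20    475      1425
W5              58    490      1470
Taking the value at row 'W4', column 'stock_x3' gives 1425.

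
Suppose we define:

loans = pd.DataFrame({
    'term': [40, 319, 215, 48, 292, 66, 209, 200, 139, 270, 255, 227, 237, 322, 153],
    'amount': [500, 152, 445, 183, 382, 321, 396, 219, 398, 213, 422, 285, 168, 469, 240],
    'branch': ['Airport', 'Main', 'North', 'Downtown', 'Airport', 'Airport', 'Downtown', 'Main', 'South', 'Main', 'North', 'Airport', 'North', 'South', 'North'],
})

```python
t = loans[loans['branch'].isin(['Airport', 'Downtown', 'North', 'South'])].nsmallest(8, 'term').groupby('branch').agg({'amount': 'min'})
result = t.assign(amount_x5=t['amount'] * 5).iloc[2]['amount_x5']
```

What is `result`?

filter rows where branch in ['Airport', 'Downtown', 'North', 'South']:
    term  amount    branch
0     40     500   Airport
2    215     445     North
3     48     183  Downtown
4    292     382   Airport
5     66     321   Airport
6    209     396  Downtown
8    139     398     South
10   255     422     North
11   227     285   Airport
12   237     168     North
13   322     469     South
14   153     240     North
take 8 rows with smallest term:
    term  amount    branch
0     40     500   Airport
3     48     183  Downtown
5     66     321   Airport
8    139     398     South
14   153     240     North
6    209     396  Downtown
2    215     445     North
11   227     285   Airport
group by branch, min of amount:
          amount
branch          
Airport      285
Downtown     183
North        240
South        398
add column amount_x5 = t['amount'] * 5:
          amount  amount_x5
branch                     
Airport      285       1425
Downtown     183        915
North        240       1200
South        398       1990
Reading off the value at position 2, column 'amount_x5', we get 1200.

1200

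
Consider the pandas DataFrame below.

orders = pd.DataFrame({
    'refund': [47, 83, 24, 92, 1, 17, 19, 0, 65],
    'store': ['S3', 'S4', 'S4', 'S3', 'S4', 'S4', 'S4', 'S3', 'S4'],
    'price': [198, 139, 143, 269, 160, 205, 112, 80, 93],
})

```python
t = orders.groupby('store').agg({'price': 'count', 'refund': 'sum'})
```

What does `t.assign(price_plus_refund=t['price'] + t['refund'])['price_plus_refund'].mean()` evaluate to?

178.5

group by store: count(price), sum(refund):
       price  refund
store               
S3         3     139
S4         6     209
add column price_plus_refund = t['price'] + t['refund']:
       price  refund  price_plus_refund
store                                  
S3         3     139                142
S4         6     209                215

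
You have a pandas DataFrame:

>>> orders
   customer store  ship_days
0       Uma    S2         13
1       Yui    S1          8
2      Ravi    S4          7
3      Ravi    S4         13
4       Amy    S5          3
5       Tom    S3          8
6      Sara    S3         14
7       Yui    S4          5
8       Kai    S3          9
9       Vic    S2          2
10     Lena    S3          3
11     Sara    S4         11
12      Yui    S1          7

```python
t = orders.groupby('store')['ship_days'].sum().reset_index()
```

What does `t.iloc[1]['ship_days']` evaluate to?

group by store, sum of ship_days:
store
S1    15
S2    15
S3    34
S4    36
S5     3
Name: ship_days, dtype: int64
reset_index():
  store  ship_days
0    S1         15
1    S2         15
2    S3         34
3    S4         36
4    S5          3

15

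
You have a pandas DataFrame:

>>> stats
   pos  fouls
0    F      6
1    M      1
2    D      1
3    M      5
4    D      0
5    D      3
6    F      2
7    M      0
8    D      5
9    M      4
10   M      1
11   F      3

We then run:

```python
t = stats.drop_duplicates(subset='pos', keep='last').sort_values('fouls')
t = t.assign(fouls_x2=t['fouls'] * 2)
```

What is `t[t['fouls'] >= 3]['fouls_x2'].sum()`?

drop duplicate pos (keep=last):
   pos  fouls
8    D      5
10   M      1
11   F      3
sort by fouls:
   pos  fouls
10   M      1
11   F      3
8    D      5
add column fouls_x2 = t['fouls'] * 2:
   pos  fouls  fouls_x2
10   M      1         2
11   F      3         6
8    D      5        10
filter rows where fouls >= 3:
   pos  fouls  fouls_x2
11   F      3         6
8    D      5        10
sum of column 'fouls_x2' → 16

16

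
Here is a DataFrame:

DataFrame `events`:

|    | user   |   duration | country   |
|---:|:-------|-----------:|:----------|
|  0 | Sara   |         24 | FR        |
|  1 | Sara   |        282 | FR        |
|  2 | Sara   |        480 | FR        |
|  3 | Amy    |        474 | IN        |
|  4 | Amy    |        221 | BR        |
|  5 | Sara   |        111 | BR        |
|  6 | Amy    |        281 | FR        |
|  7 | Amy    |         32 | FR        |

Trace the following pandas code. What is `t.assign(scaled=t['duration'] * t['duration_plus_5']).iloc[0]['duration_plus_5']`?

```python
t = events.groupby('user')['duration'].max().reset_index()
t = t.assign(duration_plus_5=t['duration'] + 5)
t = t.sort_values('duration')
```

479

group by user, max of duration:
user
Amy     474
Sara    480
Name: duration, dtype: int64
reset_index():
   user  duration
0   Amy       474
1  Sara       480
add column duration_plus_5 = t['duration'] + 5:
   user  duration  duration_plus_5
0   Amy       474              479
1  Sara       480              485
sort by duration:
   user  duration  duration_plus_5
0   Amy       474              479
1  Sara       480              485
add column scaled = t['duration'] * t['duration_plus_5']:
   user  duration  duration_plus_5  scaled
0   Amy       474              479  227046
1  Sara       480              485  232800
value at position 0, column 'duration_plus_5' → 479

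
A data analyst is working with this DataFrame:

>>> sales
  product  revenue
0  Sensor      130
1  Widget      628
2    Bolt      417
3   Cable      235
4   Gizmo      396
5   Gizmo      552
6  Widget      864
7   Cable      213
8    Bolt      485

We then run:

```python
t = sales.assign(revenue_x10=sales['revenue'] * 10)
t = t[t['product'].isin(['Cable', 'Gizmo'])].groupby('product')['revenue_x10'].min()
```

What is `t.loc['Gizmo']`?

add column revenue_x10 = sales['revenue'] * 10:
  product  revenue  revenue_x10
0  Sensor      130         1300
1  Widget      628         6280
2    Bolt      417         4170
3   Cable      235         2350
4   Gizmo      396         3960
5   Gizmo      552         5520
6  Widget      864         8640
7   Cable      213         2130
8    Bolt      485         4850
filter rows where product in ['Cable', 'Gizmo']:
  product  revenue  revenue_x10
3   Cable      235         2350
4   Gizmo      396         3960
5   Gizmo      552         5520
7   Cable      213         2130
group by product, min of revenue_x10:
product
Cable    2130
Gizmo    3960
Name: revenue_x10, dtype: int64
Then the value at index 'Gizmo': 3960

3960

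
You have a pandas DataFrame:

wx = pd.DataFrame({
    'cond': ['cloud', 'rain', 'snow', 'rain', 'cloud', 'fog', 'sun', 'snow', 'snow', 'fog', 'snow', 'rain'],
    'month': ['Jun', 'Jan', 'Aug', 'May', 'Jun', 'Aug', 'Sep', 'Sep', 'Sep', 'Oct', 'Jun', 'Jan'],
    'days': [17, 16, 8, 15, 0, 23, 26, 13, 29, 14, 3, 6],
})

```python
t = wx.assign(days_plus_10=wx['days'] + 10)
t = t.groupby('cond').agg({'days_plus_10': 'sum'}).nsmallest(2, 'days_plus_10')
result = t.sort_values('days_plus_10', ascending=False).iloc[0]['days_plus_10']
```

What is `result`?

add column days_plus_10 = wx['days'] + 10:
     cond month  days  days_plus_10
0   cloud   Jun    17            27
1    rain   Jan    16            26
2    snow   Aug     8            18
3    rain   May    15            25
4   cloud   Jun     0            10
5     fog   Aug    23            33
6     sun   Sep    26            36
7    snow   Sep    13            23
8    snow   Sep    29            39
9     fog   Oct    14            24
10   snow   Jun     3            13
11   rain   Jan     6            16
group by cond, sum of days_plus_10:
       days_plus_10
cond               
cloud            37
fog              57
rain             67
snow             93
sun              36
take 2 rows with smallest days_plus_10:
       days_plus_10
cond               
sun              36
cloud            37
sort by days_plus_10 descending:
       days_plus_10
cond               
cloud            37
sun              36

37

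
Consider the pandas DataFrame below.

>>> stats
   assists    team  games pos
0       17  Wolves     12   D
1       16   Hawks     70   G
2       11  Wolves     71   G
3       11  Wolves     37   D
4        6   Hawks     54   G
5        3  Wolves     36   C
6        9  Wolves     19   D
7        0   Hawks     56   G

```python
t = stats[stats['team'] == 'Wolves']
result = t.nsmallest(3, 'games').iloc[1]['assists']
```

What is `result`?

9

filter rows where team == 'Wolves':
   assists    team  games pos
0       17  Wolves     12   D
2       11  Wolves     71   G
3       11  Wolves     37   D
5        3  Wolves     36   C
6        9  Wolves     19   D
take 3 rows with smallest games:
   assists    team  games pos
0       17  Wolves     12   D
6        9  Wolves     19   D
5        3  Wolves     36   C
Taking the value at position 1, column 'assists' gives 9.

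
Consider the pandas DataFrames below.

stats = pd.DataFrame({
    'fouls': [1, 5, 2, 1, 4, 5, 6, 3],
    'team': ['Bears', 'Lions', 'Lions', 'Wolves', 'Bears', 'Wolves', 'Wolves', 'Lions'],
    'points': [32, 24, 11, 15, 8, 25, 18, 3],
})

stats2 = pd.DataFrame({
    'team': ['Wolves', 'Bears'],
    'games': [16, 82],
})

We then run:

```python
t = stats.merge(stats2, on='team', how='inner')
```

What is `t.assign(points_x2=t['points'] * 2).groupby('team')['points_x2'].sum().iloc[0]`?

merge on 'team' (how='inner') → 5 rows:
   fouls    team  points  games
0      1   Bears      32     82
1      1  Wolves      15     16
2      4   Bears       8     82
3      5  Wolves      25     16
4      6  Wolves      18     16
add column points_x2 = t['points'] * 2:
   fouls    team  points  games  points_x2
0      1   Bears      32     82         64
1      1  Wolves      15     16         30
2      4   Bears       8     82         16
3      5  Wolves      25     16         50
4      6  Wolves      18     16         36
group by team, sum of points_x2:
team
Bears      80
Wolves    116
Name: points_x2, dtype: int64
So iloc[0] = 80.

80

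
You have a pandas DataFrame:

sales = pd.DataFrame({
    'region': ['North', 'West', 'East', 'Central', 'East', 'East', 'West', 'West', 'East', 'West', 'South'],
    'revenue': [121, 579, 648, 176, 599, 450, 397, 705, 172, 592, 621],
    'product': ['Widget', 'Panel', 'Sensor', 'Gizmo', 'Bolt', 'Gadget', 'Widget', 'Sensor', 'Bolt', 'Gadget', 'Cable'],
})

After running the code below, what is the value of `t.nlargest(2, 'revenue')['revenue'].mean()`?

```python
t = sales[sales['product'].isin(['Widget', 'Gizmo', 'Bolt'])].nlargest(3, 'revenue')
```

498.0

filter rows where product in ['Widget', 'Gizmo', 'Bolt']:
    region  revenue product
0    North      121  Widget
3  Central      176   Gizmo
4     East      599    Bolt
6     West      397  Widget
8     East      172    Bolt
take 3 rows with largest revenue:
    region  revenue product
4     East      599    Bolt
6     West      397  Widget
3  Central      176   Gizmo
take 2 rows with largest revenue:
  region  revenue product
4   East      599    Bolt
6   West      397  Widget
Reading off the mean of column 'revenue', we get 498.0.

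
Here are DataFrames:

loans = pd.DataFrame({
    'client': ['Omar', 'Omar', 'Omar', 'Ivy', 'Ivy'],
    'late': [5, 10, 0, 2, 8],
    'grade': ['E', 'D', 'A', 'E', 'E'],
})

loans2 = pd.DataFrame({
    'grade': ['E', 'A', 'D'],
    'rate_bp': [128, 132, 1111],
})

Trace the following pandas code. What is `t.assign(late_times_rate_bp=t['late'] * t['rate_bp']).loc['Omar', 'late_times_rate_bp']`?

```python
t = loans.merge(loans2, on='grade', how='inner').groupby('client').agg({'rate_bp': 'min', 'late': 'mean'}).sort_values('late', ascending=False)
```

640.0

merge on 'grade' (how='inner') → 5 rows:
  client  late grade  rate_bp
0   Omar     5     E      128
1   Omar    10     D     1111
2   Omar     0     A      132
3    Ivy     2     E      128
4    Ivy     8     E      128
group by client: min(rate_bp), mean(late):
        rate_bp  late
client               
Ivy         128   5.0
Omar        128   5.0
sort by late descending:
        rate_bp  late
client               
Ivy         128   5.0
Omar        128   5.0
add column late_times_rate_bp = t['late'] * t['rate_bp']:
        rate_bp  late  late_times_rate_bp
client                                   
Ivy         128   5.0               640.0
Omar        128   5.0               640.0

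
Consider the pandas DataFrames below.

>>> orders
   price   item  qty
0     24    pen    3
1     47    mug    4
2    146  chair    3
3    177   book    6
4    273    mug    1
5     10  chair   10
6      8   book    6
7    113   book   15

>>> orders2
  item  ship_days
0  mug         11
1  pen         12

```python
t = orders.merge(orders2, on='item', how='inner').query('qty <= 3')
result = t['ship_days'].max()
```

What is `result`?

12

merge on 'item' (how='inner') → 3 rows:
   price item  qty  ship_days
0     24  pen    3         12
1     47  mug    4         11
2    273  mug    1         11
filter rows where qty <= 3:
   price item  qty  ship_days
0     24  pen    3         12
2    273  mug    1         11
The max of column 'ship_days' is 12.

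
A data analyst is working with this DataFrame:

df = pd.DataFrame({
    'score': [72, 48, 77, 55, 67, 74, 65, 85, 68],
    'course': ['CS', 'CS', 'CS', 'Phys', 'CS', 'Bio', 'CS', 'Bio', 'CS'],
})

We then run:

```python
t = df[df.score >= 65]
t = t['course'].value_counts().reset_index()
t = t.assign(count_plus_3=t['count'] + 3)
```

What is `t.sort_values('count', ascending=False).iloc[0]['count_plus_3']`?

filter rows where score >= 65:
   score course
0     72     CS
2     77     CS
4     67     CS
5     74    Bio
6     65     CS
7     85    Bio
8     68     CS
value_counts of course:
course
CS     5
Bio    2
Name: count, dtype: int64
reset_index():
  course  count
0     CS      5
1    Bio      2
add column count_plus_3 = t['count'] + 3:
  course  count  count_plus_3
0     CS      5             8
1    Bio      2             5
sort by count descending:
  course  count  count_plus_3
0     CS      5             8
1    Bio      2             5

8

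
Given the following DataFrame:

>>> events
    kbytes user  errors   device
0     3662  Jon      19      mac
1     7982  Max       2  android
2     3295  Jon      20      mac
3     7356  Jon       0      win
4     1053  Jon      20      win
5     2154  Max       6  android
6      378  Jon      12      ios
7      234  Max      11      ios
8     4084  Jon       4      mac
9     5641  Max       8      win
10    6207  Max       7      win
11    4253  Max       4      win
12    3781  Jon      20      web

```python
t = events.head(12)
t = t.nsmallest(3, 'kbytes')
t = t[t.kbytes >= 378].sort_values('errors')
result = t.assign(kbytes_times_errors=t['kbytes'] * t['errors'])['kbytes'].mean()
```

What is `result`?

715.5

take first 12 rows:
    kbytes user  errors   device
0     3662  Jon      19      mac
1     7982  Max       2  android
2     3295  Jon      20      mac
3     7356  Jon       0      win
4     1053  Jon      20      win
5     2154  Max       6  android
6      378  Jon      12      ios
7      234  Max      11      ios
8     4084  Jon       4      mac
9     5641  Max       8      win
10    6207  Max       7      win
11    4253  Max       4      win
take 3 rows with smallest kbytes:
   kbytes user  errors device
7     234  Max      11    ios
6     378  Jon      12    ios
4    1053  Jon      20    win
filter rows where kbytes >= 378:
   kbytes user  errors device
6     378  Jon      12    ios
4    1053  Jon      20    win
sort by errors:
   kbytes user  errors device
6     378  Jon      12    ios
4    1053  Jon      20    win
add column kbytes_times_errors = t['kbytes'] * t['errors']:
   kbytes user  errors device  kbytes_times_errors
6     378  Jon      12    ios                 4536
4    1053  Jon      20    win                21060
mean of column 'kbytes' → 715.5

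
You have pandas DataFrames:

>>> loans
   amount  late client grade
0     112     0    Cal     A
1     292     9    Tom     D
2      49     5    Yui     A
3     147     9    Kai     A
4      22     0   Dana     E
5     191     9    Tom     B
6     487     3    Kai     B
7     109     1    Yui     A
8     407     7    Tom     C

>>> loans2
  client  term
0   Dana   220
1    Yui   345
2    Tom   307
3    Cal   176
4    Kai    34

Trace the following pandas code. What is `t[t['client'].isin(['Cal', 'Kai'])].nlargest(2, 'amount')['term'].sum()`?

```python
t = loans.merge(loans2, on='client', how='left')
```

merge on 'client' (how='left') → 9 rows:
   amount  late client grade  term
0     112     0    Cal     A   176
1     292     9    Tom     D   307
2      49     5    Yui     A   345
3     147     9    Kai     A    34
4      22     0   Dana     E   220
5     191     9    Tom     B   307
6     487     3    Kai     B    34
7     109     1    Yui     A   345
8     407     7    Tom     C   307
filter rows where client in ['Cal', 'Kai']:
   amount  late client grade  term
0     112     0    Cal     A   176
3     147     9    Kai     A    34
6     487     3    Kai     B    34
take 2 rows with largest amount:
   amount  late client grade  term
6     487     3    Kai     B    34
3     147     9    Kai     A    34
Reading off the sum of column 'term', we get 68.

68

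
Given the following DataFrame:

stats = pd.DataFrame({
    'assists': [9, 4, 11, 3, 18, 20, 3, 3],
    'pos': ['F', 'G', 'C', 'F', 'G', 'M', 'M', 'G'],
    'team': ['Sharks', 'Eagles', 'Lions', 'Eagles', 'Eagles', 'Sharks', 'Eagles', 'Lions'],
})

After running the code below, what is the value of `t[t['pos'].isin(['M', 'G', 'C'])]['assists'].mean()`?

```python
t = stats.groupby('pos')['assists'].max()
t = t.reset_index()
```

group by pos, max of assists:
pos
C    11
F     9
G    18
M    20
Name: assists, dtype: int64
reset_index():
  pos  assists
0   C       11
1   F        9
2   G       18
3   M       20
filter rows where pos in ['M', 'G', 'C']:
  pos  assists
0   C       11
2   G       18
3   M       20

16.3333333333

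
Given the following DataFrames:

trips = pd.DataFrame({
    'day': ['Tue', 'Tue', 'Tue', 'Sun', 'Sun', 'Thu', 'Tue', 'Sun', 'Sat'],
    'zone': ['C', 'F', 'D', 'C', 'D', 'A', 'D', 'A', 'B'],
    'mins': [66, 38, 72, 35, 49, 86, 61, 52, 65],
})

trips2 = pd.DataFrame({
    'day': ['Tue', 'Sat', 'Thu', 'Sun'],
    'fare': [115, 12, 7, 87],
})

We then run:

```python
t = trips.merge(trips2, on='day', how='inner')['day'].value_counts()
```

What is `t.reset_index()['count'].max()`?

merge on 'day' (how='inner') → 9 rows:
   day zone  mins  fare
0  Tue    C    66   115
1  Tue    F    38   115
2  Tue    D    72   115
3  Sun    C    35    87
4  Sun    D    49    87
5  Thu    A    86     7
6  Tue    D    61   115
7  Sun    A    52    87
8  Sat    B    65    12
value_counts of day:
day
Tue    4
Sun    3
Thu    1
Sat    1
Name: count, dtype: int64
reset_index():
   day  count
0  Tue      4
1  Sun      3
2  Thu      1
3  Sat      1

4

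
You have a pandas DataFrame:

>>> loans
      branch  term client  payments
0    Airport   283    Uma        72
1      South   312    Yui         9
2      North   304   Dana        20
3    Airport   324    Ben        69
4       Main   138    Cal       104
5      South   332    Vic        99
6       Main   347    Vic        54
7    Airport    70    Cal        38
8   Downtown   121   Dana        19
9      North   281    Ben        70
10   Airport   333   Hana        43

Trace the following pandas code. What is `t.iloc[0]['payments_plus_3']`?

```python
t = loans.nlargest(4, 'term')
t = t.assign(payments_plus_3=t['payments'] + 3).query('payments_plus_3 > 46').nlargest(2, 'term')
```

57

take 4 rows with largest term:
     branch  term client  payments
6      Main   347    Vic        54
10  Airport   333   Hana        43
5     South   332    Vic        99
3   Airport   324    Ben        69
add column payments_plus_3 = t['payments'] + 3:
     branch  term client  payments  payments_plus_3
6      Main   347    Vic        54               57
10  Airport   333   Hana        43               46
5     South   332    Vic        99              102
3   Airport   324    Ben        69               72
filter rows where payments_plus_3 > 46:
    branch  term client  payments  payments_plus_3
6     Main   347    Vic        54               57
5    South   332    Vic        99              102
3  Airport   324    Ben        69               72
take 2 rows with largest term:
  branch  term client  payments  payments_plus_3
6   Main   347    Vic        54               57
5  South   332    Vic        99              102
Then the value at position 0, column 'payments_plus_3': 57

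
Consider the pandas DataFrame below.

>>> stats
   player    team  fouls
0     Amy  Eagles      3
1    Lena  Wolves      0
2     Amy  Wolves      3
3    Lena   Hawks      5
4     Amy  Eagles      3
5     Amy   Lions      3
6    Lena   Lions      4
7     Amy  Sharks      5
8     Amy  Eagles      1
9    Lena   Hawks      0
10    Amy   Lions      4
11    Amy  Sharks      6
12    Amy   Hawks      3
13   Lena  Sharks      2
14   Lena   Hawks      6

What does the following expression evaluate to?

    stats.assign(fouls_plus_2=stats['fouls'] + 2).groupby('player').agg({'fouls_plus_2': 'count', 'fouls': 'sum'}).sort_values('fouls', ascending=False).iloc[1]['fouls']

17

add column fouls_plus_2 = stats['fouls'] + 2:
   player    team  fouls  fouls_plus_2
0     Amy  Eagles      3             5
1    Lena  Wolves      0             2
2     Amy  Wolves      3             5
3    Lena   Hawks      5             7
4     Amy  Eagles      3             5
5     Amy   Lions      3             5
6    Lena   Lions      4             6
7     Amy  Sharks      5             7
8     Amy  Eagles      1             3
9    Lena   Hawks      0             2
10    Amy   Lions      4             6
11    Amy  Sharks      6             8
12    Amy   Hawks      3             5
13   Lena  Sharks      2             4
14   Lena   Hawks      6             8
group by player: count(fouls_plus_2), sum(fouls):
        fouls_plus_2  fouls
player                     
Amy                9     31
Lena               6     17
sort by fouls descending:
        fouls_plus_2  fouls
player                     
Amy                9     31
Lena               6     17
value at position 1, column 'fouls' → 17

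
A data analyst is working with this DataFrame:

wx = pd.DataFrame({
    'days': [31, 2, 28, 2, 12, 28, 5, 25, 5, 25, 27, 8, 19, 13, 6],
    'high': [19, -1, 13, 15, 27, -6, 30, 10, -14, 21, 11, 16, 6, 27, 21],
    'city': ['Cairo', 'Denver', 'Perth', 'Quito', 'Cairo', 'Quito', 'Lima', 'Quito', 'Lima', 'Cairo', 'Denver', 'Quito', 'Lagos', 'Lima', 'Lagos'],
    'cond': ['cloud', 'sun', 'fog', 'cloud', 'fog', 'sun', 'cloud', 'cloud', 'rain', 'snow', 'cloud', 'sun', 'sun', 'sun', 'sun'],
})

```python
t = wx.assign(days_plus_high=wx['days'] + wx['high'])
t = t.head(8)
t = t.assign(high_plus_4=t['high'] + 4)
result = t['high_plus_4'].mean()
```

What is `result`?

add column days_plus_high = wx['days'] + wx['high']:
    days  high    city   cond  days_plus_high
0     31    19   Cairo  cloud              50
1      2    -1  Denver    sun               1
2     28    13   Perth    fog              41
3      2    15   Quito  cloud              17
4     12    27   Cairo    fog              39
5     28    -6   Quito    sun              22
6      5    30    Lima  cloud              35
7     25    10   Quito  cloud              35
8      5   -14    Lima   rain              -9
9     25    21   Cairo   snow              46
10    27    11  Denver  cloud              38
11     8    16   Quito    sun              24
12    19     6   Lagos    sun              25
13    13    27    Lima    sun              40
14     6    21   Lagos    sun              27
take first 8 rows:
   days  high    city   cond  days_plus_high
0    31    19   Cairo  cloud              50
1     2    -1  Denver    sun               1
2    28    13   Perth    fog              41
3     2    15   Quito  cloud              17
4    12    27   Cairo    fog              39
5    28    -6   Quito    sun              22
6     5    30    Lima  cloud              35
7    25    10   Quito  cloud              35
add column high_plus_4 = t['high'] + 4:
   days  high    city   cond  days_plus_high  high_plus_4
0    31    19   Cairo  cloud              50           23
1     2    -1  Denver    sun               1            3
2    28    13   Perth    fog              41           17
3     2    15   Quito  cloud              17           19
4    12    27   Cairo    fog              39           31
5    28    -6   Quito    sun              22           -2
6     5    30    Lima  cloud              35           34
7    25    10   Quito  cloud              35           14

17.375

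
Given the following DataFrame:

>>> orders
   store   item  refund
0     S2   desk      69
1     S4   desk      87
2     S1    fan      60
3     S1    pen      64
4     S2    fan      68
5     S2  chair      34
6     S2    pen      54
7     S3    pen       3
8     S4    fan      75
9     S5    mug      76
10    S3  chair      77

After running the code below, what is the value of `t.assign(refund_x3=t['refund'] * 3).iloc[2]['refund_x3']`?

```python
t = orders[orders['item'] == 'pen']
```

filter rows where item == 'pen':
  store item  refund
3    S1  pen      64
6    S2  pen      54
7    S3  pen       3
add column refund_x3 = t['refund'] * 3:
  store item  refund  refund_x3
3    S1  pen      64        192
6    S2  pen      54        162
7    S3  pen       3          9

9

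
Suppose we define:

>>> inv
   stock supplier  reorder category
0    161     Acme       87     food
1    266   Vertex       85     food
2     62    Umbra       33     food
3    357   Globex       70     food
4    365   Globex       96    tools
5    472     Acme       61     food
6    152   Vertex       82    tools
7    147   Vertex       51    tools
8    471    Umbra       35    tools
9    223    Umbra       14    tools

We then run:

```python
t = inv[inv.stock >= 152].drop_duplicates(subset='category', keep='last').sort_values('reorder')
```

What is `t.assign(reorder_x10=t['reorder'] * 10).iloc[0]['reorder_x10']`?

filter rows where stock >= 152:
   stock supplier  reorder category
0    161     Acme       87     food
1    266   Vertex       85     food
3    357   Globex       70     food
4    365   Globex       96    tools
5    472     Acme       61     food
6    152   Vertex       82    tools
8    471    Umbra       35    tools
9    223    Umbra       14    tools
drop duplicate category (keep=last):
   stock supplier  reorder category
5    472     Acme       61     food
9    223    Umbra       14    tools
sort by reorder:
   stock supplier  reorder category
9    223    Umbra       14    tools
5    472     Acme       61     food
add column reorder_x10 = t['reorder'] * 10:
   stock supplier  reorder category  reorder_x10
9    223    Umbra       14    tools          140
5    472     Acme       61     food          610
Reading off the value at position 0, column 'reorder_x10', we get 140.

140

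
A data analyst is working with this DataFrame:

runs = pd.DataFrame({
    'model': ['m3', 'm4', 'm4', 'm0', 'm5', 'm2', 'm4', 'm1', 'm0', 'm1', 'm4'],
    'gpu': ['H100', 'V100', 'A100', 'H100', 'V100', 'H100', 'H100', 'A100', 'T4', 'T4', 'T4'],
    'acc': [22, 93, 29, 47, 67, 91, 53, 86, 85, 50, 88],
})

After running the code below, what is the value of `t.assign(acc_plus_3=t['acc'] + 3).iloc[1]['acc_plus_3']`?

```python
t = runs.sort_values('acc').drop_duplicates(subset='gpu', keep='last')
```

91

sort by acc:
   model   gpu  acc
0     m3  H100   22
2     m4  A100   29
3     m0  H100   47
9     m1    T4   50
6     m4  H100   53
4     m5  V100   67
8     m0    T4   85
7     m1  A100   86
10    m4    T4   88
5     m2  H100   91
1     m4  V100   93
drop duplicate gpu (keep=last):
   model   gpu  acc
7     m1  A100   86
10    m4    T4   88
5     m2  H100   91
1     m4  V100   93
add column acc_plus_3 = t['acc'] + 3:
   model   gpu  acc  acc_plus_3
7     m1  A100   86          89
10    m4    T4   88          91
5     m2  H100   91          94
1     m4  V100   93          96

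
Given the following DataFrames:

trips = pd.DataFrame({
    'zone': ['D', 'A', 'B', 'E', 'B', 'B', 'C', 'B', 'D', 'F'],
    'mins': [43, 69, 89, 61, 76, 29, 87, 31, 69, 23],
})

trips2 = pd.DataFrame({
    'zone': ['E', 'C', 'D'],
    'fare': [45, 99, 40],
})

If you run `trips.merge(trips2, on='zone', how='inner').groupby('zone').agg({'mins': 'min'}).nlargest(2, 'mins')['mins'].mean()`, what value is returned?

74.0

merge on 'zone' (how='inner') → 4 rows:
  zone  mins  fare
0    D    43    40
1    E    61    45
2    C    87    99
3    D    69    40
group by zone, min of mins:
      mins
zone      
C       87
D       43
E       61
take 2 rows with largest mins:
      mins
zone      
C       87
E       61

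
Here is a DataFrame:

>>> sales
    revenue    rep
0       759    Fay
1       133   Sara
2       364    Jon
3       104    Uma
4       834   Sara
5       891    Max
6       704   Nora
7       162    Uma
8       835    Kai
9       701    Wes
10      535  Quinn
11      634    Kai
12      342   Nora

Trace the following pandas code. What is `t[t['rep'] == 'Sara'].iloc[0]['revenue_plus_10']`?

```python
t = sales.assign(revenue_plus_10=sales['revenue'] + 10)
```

143

add column revenue_plus_10 = sales['revenue'] + 10:
    revenue    rep  revenue_plus_10
0       759    Fay              769
1       133   Sara              143
2       364    Jon              374
3       104    Uma              114
4       834   Sara              844
5       891    Max              901
6       704   Nora              714
7       162    Uma              172
8       835    Kai              845
9       701    Wes              711
10      535  Quinn              545
11      634    Kai              644
12      342   Nora              352
filter rows where rep == 'Sara':
   revenue   rep  revenue_plus_10
1      133  Sara              143
4      834  Sara              844
Taking the value at position 0, column 'revenue_plus_10' gives 143.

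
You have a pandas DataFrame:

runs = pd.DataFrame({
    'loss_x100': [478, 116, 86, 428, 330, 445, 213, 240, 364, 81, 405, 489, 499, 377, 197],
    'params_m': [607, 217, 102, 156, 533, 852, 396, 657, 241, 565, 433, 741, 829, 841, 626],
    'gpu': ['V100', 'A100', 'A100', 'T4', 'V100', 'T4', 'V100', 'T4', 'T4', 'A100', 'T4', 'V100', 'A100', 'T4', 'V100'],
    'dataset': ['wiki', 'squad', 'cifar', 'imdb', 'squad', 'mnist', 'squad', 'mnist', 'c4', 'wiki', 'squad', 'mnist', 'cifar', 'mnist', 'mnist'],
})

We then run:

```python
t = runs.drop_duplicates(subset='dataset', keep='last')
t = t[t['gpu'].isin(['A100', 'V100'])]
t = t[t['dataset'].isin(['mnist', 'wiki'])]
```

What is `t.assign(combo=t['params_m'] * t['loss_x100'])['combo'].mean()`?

84543.5

drop duplicate dataset (keep=last):
    loss_x100  params_m   gpu dataset
3         428       156    T4    imdb
8         364       241    T4      c4
9          81       565  A100    wiki
10        405       433    T4   squad
12        499       829  A100   cifar
14        197       626  V100   mnist
filter rows where gpu in ['A100', 'V100']:
    loss_x100  params_m   gpu dataset
9          81       565  A100    wiki
12        499       829  A100   cifar
14        197       626  V100   mnist
filter rows where dataset in ['mnist', 'wiki']:
    loss_x100  params_m   gpu dataset
9          81       565  A100    wiki
14        197       626  V100   mnist
add column combo = t['params_m'] * t['loss_x100']:
    loss_x100  params_m   gpu dataset   combo
9          81       565  A100    wiki   45765
14        197       626  V100   mnist  123322
Taking the mean of column 'combo' gives 84543.5.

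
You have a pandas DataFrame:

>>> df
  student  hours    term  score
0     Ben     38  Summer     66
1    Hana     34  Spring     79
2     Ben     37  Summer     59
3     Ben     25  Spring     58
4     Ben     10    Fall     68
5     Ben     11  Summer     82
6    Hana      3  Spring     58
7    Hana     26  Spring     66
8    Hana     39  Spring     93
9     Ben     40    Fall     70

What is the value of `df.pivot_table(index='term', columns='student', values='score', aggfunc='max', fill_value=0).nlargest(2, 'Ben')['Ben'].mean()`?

pivot: rows=term, cols=student, max(score):
student  Ben  Hana
term              
Fall      70     0
Spring    58    93
Summer    82     0
take 2 rows with largest Ben:
student  Ben  Hana
term              
Summer    82     0
Fall      70     0
The mean of column 'Ben' is 76.0.

76.0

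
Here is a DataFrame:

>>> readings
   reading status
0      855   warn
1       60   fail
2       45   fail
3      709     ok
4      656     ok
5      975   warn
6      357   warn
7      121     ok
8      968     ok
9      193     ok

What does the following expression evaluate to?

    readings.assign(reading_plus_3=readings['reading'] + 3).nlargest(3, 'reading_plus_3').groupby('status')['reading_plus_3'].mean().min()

918.0

add column reading_plus_3 = readings['reading'] + 3:
   reading status  reading_plus_3
0      855   warn             858
1       60   fail              63
2       45   fail              48
3      709     ok             712
4      656     ok             659
5      975   warn             978
6      357   warn             360
7      121     ok             124
8      968     ok             971
9      193     ok             196
take 3 rows with largest reading_plus_3:
   reading status  reading_plus_3
5      975   warn             978
8      968     ok             971
0      855   warn             858
group by status, mean of reading_plus_3:
status
ok      971.0
warn    918.0
Name: reading_plus_3, dtype: float64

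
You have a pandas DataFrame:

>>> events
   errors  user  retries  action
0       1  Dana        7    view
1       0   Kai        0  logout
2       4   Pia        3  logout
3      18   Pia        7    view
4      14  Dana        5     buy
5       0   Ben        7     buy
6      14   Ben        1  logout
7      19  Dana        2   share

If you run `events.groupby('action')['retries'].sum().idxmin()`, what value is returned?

share

group by action, sum of retries:
action
buy       12
logout     4
share      2
view      14
Name: retries, dtype: int64
label with the smallest value → share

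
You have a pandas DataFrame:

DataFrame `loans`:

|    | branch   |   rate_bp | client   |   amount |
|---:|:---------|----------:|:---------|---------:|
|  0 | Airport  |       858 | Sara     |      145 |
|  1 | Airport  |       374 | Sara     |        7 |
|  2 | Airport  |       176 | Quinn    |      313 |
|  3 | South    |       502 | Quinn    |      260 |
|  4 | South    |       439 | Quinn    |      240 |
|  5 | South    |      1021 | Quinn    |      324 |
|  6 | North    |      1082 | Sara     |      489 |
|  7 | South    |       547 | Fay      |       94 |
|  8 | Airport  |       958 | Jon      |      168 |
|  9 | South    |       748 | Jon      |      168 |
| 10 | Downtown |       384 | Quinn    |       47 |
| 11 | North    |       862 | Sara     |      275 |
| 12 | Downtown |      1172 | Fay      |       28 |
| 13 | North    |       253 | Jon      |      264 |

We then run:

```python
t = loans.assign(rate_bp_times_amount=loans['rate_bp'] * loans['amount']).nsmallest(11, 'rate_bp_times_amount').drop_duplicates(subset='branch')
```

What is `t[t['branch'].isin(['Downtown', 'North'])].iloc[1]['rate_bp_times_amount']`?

66792

add column rate_bp_times_amount = loans['rate_bp'] * loans['amount']:
      branch  rate_bp client  amount  rate_bp_times_amount
0    Airport      858   Sara     145                124410
1    Airport      374   Sara       7                  2618
2    Airport      176  Quinn     313                 55088
3      South      502  Quinn     260                130520
4      South      439  Quinn     240                105360
5      South     1021  Quinn     324                330804
6      North     1082   Sara     489                529098
7      South      547    Fay      94                 51418
8    Airport      958    Jon     168                160944
9      South      748    Jon     168                125664
10  Downtown      384  Quinn      47                 18048
11     North      862   Sara     275                237050
12  Downtown     1172    Fay      28                 32816
13     North      253    Jon     264                 66792
take 11 rows with smallest rate_bp_times_amount:
      branch  rate_bp client  amount  rate_bp_times_amount
1    Airport      374   Sara       7                  2618
10  Downtown      384  Quinn      47                 18048
12  Downtown     1172    Fay      28                 32816
7      South      547    Fay      94                 51418
2    Airport      176  Quinn     313                 55088
13     North      253    Jon     264                 66792
4      South      439  Quinn     240                105360
0    Airport      858   Sara     145                124410
9      South      748    Jon     168                125664
3      South      502  Quinn     260                130520
8    Airport      958    Jon     168                160944
drop duplicate branch (keep=first):
      branch  rate_bp client  amount  rate_bp_times_amount
1    Airport      374   Sara       7                  2618
10  Downtown      384  Quinn      47                 18048
7      South      547    Fay      94                 51418
13     North      253    Jon     264                 66792
filter rows where branch in ['Downtown', 'North']:
      branch  rate_bp client  amount  rate_bp_times_amount
10  Downtown      384  Quinn      47                 18048
13     North      253    Jon     264                 66792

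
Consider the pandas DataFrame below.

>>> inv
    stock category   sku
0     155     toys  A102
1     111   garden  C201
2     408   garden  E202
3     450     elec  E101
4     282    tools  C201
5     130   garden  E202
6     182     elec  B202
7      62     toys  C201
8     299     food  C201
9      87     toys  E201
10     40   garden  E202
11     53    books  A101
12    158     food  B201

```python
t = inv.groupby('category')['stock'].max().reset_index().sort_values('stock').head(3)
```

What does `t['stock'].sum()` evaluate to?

490

group by category, max of stock:
category
books      53
elec      450
food      299
garden    408
tools     282
toys      155
Name: stock, dtype: int64
reset_index():
  category  stock
0    books     53
1     elec    450
2     food    299
3   garden    408
4    tools    282
5     toys    155
sort by stock:
  category  stock
0    books     53
5     toys    155
4    tools    282
2     food    299
3   garden    408
1     elec    450
take first 3 rows:
  category  stock
0    books     53
5     toys    155
4    tools    282
Taking the sum of column 'stock' gives 490.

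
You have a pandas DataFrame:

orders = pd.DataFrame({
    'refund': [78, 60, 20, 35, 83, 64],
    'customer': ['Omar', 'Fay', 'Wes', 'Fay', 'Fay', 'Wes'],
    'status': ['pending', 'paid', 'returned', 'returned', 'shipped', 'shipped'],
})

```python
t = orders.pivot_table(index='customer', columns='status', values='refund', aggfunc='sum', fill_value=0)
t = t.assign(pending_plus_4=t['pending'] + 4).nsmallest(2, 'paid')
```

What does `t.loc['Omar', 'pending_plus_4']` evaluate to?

82

pivot: rows=customer, cols=status, sum(refund):
status    paid  pending  returned  shipped
customer                                  
Fay         60        0        35       83
Omar         0       78         0        0
Wes          0        0        20       64
add column pending_plus_4 = t['pending'] + 4:
status    paid  pending  returned  shipped  pending_plus_4
customer                                                  
Fay         60        0        35       83               4
Omar         0       78         0        0              82
Wes          0        0        20       64               4
take 2 rows with smallest paid:
status    paid  pending  returned  shipped  pending_plus_4
customer                                                  
Omar         0       78         0        0              82
Wes          0        0        20       64               4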